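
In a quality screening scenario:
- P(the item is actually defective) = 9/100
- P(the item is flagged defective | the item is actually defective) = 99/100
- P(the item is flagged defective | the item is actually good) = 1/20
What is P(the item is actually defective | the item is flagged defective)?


Using Bayes' theorem:
P(A|B) = P(B|A)·P(A) / P(B)

P(the item is flagged defective) = 99/100 × 9/100 + 1/20 × 91/100
= 891/10000 + 91/2000 = 673/5000

P(the item is actually defective|the item is flagged defective) = (891/10000) / (673/5000) = 891/1346

P(the item is actually defective|the item is flagged defective) = 891/1346 ≈ 66.20%


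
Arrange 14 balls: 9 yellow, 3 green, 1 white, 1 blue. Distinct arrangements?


14!/(9!×3!×1!×1!) = 40040

40040


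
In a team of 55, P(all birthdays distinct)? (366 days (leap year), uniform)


P(all different) = Π(366-i)/366 for i=0..54
= (366/366)×(365/366)×...×(312/366)
= 0.013909

P ≈ 0.0139 ≈ 1.39%


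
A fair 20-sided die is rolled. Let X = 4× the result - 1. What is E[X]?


E[die] = (1+20)/2 = 21/2
E[X] = 4×21/2 - 1 = 41

E[X] = 41


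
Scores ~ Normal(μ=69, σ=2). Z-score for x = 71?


z = (x - μ)/σ = (71 - 69)/2 = 1.0

z = 1.0


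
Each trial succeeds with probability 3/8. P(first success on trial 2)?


Geometric: P(X=2) = (1-p)^(k-1)×p = (5/8)^1×3/8 = 15/64

P(X=2) = 15/64 ≈ 23.44%


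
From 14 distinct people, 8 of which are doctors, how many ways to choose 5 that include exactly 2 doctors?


Choose 2 of the 8 doctors and 3 of the other 6 people:
C(8,2)×C(6,3) = 28×20 = 560

560


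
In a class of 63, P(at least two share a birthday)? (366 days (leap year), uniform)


P(all different) = Π(366-i)/366 for i=0..62
= 0.003452
P(match) = 1 - 0.003452 = 0.996548

P ≈ 0.9965 ≈ 99.65%


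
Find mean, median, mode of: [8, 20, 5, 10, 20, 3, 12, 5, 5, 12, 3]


Sorted: [3, 3, 5, 5, 5, 8, 10, 12, 12, 20, 20]
Mean = 103/11
Median = 8
Freq: {8: 1, 20: 2, 5: 3, 10: 1, 3: 2, 12: 2}
Mode: [5]

Mean=103/11, Median=8, Mode=5


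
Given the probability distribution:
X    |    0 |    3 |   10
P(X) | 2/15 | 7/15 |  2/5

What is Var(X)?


E[X] = 27/5
E[X²] = 221/5
Var(X) = E[X²] - (E[X])² = 221/5 - 729/25 = 376/25

Var(X) = 376/25 ≈ 15.0400


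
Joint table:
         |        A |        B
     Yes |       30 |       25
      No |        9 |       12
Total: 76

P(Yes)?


P(Yes) = (30+25)/76 = 55/76

P(Yes) = 55/76 ≈ 72.37%


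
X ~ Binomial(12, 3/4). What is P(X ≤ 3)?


P(X ≤ 3) = Σ P(X=i) for i=0..3
P(X=0) = 1/16777216
P(X=1) = 9/4194304
P(X=2) = 297/8388608
P(X=3) = 1485/4194304
Sum = 6571/16777216

P(X ≤ 3) = 6571/16777216 ≈ 0.04%


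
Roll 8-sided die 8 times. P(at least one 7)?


P(no 7)^8 = (7/8)^8 = 5764801/16777216
P(≥1) = 1 - 5764801/16777216 = 11012415/16777216

P = 11012415/16777216 ≈ 65.64%


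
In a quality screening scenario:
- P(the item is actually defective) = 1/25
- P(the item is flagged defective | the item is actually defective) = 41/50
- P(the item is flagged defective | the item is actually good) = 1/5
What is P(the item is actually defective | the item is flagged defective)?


Using Bayes' theorem:
P(A|B) = P(B|A)·P(A) / P(B)

P(the item is flagged defective) = 41/50 × 1/25 + 1/5 × 24/25
= 41/1250 + 24/125 = 281/1250

P(the item is actually defective|the item is flagged defective) = (41/1250) / (281/1250) = 41/281

P(the item is actually defective|the item is flagged defective) = 41/281 ≈ 14.59%


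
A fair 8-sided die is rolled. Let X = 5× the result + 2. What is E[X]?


E[die] = (1+8)/2 = 9/2
E[X] = 5×9/2 + 2 = 49/2

E[X] = 49/2


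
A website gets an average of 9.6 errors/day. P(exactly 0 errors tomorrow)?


Poisson(λ=9.6): P(X=0) = e^(-λ)×λ^k/k!
= e^(-9.6) × 9.6^0 / 0!
≈ 6.772873649e-05 × 1 / 1 ≈ 0.000068

P(X=0) ≈ 0.000068 ≈ 0.01%


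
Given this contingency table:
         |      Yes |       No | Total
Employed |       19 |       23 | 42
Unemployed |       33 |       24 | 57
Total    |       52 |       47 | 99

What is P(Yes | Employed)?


P(Yes | Employed) = 19/(19+23) = 19/42

P(Yes|Employed) = 19/42 ≈ 45.24%


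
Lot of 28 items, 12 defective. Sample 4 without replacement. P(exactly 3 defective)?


Hypergeometric: C(12,3)×C(16,1)/C(28,4)
= 220×16/20475 = 704/4095

P(X=3) = 704/4095 ≈ 17.19%


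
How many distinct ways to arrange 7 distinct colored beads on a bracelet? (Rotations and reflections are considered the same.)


Free circular arrangements: rotations and reflections both identified.
(n-1)!/2 = 6!/2 = 720/2 = 360

360


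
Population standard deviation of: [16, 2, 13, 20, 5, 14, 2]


Mean = 72/7
  (16-72/7)²=1600/49
  (2-72/7)²=3364/49
  (13-72/7)²=361/49
  (20-72/7)²=4624/49
  (5-72/7)²=1369/49
  (14-72/7)²=676/49
  (2-72/7)²=3364/49
Σ(x-μ)² = 2194/7
σ² = (2194/7)/7 = 2194/49

σ = √(2194/49) ≈ 6.6915


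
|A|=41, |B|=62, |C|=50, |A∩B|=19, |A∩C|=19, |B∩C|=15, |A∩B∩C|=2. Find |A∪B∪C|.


|A∪B∪C| = 41+62+50-19-19-15+2 = 102

|A∪B∪C| = 102


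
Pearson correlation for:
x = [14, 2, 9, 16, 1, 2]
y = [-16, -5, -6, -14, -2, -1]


n=6, Σx=44, Σy=-44, Σxy=-516, Σx²=542, Σy²=518
r = (6×(-516) - 44×(-44))/√((6×542 - 44²)(6×518 - (-44)²))
= -1160/√(1316×1172) = -1160/√1542352 ≈ -1160/1241.9147 ≈ -0.9340

r ≈ -0.9340


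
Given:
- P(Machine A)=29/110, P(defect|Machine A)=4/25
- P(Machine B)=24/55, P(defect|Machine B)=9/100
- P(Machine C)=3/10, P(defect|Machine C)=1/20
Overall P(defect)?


P(B) = Σ P(B|Aᵢ)×P(Aᵢ)
  4/25×29/110 = 58/1375
  9/100×24/55 = 54/1375
  1/20×3/10 = 3/200
Sum = 1061/11000

P(defect) = 1061/11000 ≈ 9.65%


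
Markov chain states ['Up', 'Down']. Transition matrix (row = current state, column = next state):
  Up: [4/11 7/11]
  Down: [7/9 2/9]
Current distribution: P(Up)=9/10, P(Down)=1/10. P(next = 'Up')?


P(next=Up) = Σᵢ P(now=i)×P(i→Up)
= 9/10×4/11 + 1/10×7/9
= 18/55 + 7/90 = 401/990

P = 401/990 ≈ 0.4051


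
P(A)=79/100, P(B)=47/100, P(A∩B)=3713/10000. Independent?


P(A)×P(B) = 3713/10000
P(A∩B) = 3713/10000
Equal ✓ → Independent

Yes, independent


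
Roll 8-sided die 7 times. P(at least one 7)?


P(no 7)^7 = (7/8)^7 = 823543/2097152
P(≥1) = 1 - 823543/2097152 = 1273609/2097152

P = 1273609/2097152 ≈ 60.73%


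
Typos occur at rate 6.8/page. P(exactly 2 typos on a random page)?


Poisson(λ=6.8): P(X=2) = e^(-λ)×λ^k/k!
= e^(-6.8) × 6.8^2 / 2!
≈ 0.001113775148 × 46.24 / 2 ≈ 0.025750

P(X=2) ≈ 0.025750 ≈ 2.58%


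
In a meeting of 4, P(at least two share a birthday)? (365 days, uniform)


P(all different) = Π(365-i)/365 for i=0..3
= 0.983644
P(match) = 1 - 0.983644 = 0.016356

P ≈ 0.0164 ≈ 1.64%


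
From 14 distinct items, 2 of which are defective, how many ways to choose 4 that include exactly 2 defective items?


Choose 2 of the 2 defective items and 2 of the other 12 items:
C(2,2)×C(12,2) = 1×66 = 66

66


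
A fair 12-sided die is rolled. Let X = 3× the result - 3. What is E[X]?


E[die] = (1+12)/2 = 13/2
E[X] = 3×13/2 - 3 = 33/2

E[X] = 33/2


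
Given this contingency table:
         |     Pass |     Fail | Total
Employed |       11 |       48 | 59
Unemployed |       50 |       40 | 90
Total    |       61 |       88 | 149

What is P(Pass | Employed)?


P(Pass | Employed) = 11/(11+48) = 11/59

P(Pass|Employed) = 11/59 ≈ 18.64%


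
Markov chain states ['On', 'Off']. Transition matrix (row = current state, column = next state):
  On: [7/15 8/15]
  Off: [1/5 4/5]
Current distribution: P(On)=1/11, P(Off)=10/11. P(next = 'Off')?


P(next=Off) = Σᵢ P(now=i)×P(i→Off)
= 1/11×8/15 + 10/11×4/5
= 8/165 + 8/11 = 128/165

P = 128/165 ≈ 0.7758


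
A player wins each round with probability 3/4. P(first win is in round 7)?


Geometric: P(X=7) = (1-p)^(k-1)×p = (1/4)^6×3/4 = 3/16384

P(X=7) = 3/16384 ≈ 0.02%


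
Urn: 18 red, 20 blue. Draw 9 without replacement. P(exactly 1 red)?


Hypergeometric: C(18,1)×C(20,8)/C(38,9)
= 18×125970/163011640 = 351/25234

P(X=1) = 351/25234 ≈ 1.39%


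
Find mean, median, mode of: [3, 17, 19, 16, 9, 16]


Sorted: [3, 9, 16, 16, 17, 19]
Mean = 80/6 = 40/3
Median = 16
Freq: {3: 1, 17: 1, 19: 1, 16: 2, 9: 1}
Mode: [16]

Mean=40/3, Median=16, Mode=16


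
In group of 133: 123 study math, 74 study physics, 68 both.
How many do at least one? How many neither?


|A∪B| = 123+74-68 = 129
Neither = 133-129 = 4

At least one: 129; Neither: 4


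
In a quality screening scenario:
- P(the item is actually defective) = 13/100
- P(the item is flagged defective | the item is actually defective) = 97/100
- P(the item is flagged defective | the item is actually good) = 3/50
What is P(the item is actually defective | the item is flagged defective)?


Using Bayes' theorem:
P(A|B) = P(B|A)·P(A) / P(B)

P(the item is flagged defective) = 97/100 × 13/100 + 3/50 × 87/100
= 1261/10000 + 261/5000 = 1783/10000

P(the item is actually defective|the item is flagged defective) = (1261/10000) / (1783/10000) = 1261/1783

P(the item is actually defective|the item is flagged defective) = 1261/1783 ≈ 70.72%


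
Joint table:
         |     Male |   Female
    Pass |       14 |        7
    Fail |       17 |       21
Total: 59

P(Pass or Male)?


P(Pass∨Male) = P(Pass) + P(Male) - P(Pass∧Male)
= (21 + 31 - 14)/59 = 38/59

P = 38/59 ≈ 64.41%


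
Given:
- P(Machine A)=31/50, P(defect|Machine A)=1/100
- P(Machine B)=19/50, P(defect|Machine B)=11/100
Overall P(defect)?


P(B) = Σ P(B|Aᵢ)×P(Aᵢ)
  1/100×31/50 = 31/5000
  11/100×19/50 = 209/5000
Sum = 6/125

P(defect) = 6/125 ≈ 4.80%


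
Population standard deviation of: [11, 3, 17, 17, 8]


Mean = 56/5
  (11-56/5)²=1/25
  (3-56/5)²=1681/25
  (17-56/5)²=841/25
  (17-56/5)²=841/25
  (8-56/5)²=256/25
Σ(x-μ)² = 724/5
σ² = (724/5)/5 = 724/25

σ = √(724/25) ≈ 5.3814


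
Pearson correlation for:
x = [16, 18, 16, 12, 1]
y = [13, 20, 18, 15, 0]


n=5, Σx=63, Σy=66, Σxy=1036, Σx²=981, Σy²=1118
r = (5×1036 - 63×66)/√((5×981 - 63²)(5×1118 - 66²))
= 1022/√(936×1234) = 1022/√1155024 ≈ 1022/1074.7204 ≈ 0.9509

r ≈ 0.9509


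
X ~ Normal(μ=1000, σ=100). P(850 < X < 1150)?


z₁=(850-1000)/100=-1.5, z₂=(1150-1000)/100=1.5
P = Φ(1.5) - Φ(-1.5) = 0.933193 - 0.066807 = 0.866386 ≈ 0.8664

P(850 < X < 1150) ≈ 0.8664


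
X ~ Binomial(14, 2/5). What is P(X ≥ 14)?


P(X ≥ 14) = Σ P(X=i) for i=14..14
P(X=14) = 16384/6103515625
Sum = 16384/6103515625

P(X ≥ 14) = 16384/6103515625 ≈ 0.00%


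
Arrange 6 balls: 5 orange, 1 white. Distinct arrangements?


6!/(5!×1!) = 6

6


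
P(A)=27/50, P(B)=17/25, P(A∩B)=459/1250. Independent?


P(A)×P(B) = 459/1250
P(A∩B) = 459/1250
Equal ✓ → Independent

Yes, independent


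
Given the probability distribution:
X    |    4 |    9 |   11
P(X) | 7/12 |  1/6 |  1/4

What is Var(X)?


E[X] = 79/12
E[X²] = 637/12
Var(X) = E[X²] - (E[X])² = 637/12 - 6241/144 = 1403/144

Var(X) = 1403/144 ≈ 9.7431


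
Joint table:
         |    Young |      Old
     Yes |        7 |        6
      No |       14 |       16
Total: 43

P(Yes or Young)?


P(Yes∨Young) = P(Yes) + P(Young) - P(Yes∧Young)
= (13 + 21 - 7)/43 = 27/43

P = 27/43 ≈ 62.79%


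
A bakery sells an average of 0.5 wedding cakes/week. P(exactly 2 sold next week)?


Poisson(λ=0.5): P(X=2) = e^(-λ)×λ^k/k!
= e^(-0.5) × 0.5^2 / 2!
≈ 0.6065306597 × 0.25 / 2 ≈ 0.075816

P(X=2) ≈ 0.075816 ≈ 7.58%


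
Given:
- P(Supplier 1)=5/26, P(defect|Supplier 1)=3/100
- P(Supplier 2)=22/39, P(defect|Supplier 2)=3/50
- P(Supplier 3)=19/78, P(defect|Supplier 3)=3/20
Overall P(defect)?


P(B) = Σ P(B|Aᵢ)×P(Aᵢ)
  3/100×5/26 = 3/520
  3/50×22/39 = 11/325
  3/20×19/78 = 19/520
Sum = 99/1300

P(defect) = 99/1300 ≈ 7.62%


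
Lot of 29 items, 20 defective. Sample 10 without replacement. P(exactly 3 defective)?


Hypergeometric: C(20,3)×C(9,7)/C(29,10)
= 1140×36/20030010 = 1368/667667

P(X=3) = 1368/667667 ≈ 0.20%


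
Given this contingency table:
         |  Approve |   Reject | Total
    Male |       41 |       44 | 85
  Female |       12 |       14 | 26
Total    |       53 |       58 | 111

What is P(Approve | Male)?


P(Approve | Male) = 41/(41+44) = 41/85

P(Approve|Male) = 41/85 ≈ 48.24%


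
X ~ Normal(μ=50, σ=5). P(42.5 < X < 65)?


z₁=(42.5-50)/5=-1.5, z₂=(65-50)/5=3.0
P = Φ(3.0) - Φ(-1.5) = 0.998650 - 0.066807 = 0.931843 ≈ 0.9318

P(42.5 < X < 65) ≈ 0.9318


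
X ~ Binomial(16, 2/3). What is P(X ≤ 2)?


P(X ≤ 2) = Σ P(X=i) for i=0..2
P(X=0) = 1/43046721
P(X=1) = 32/43046721
P(X=2) = 160/14348907
Sum = 19/1594323

P(X ≤ 2) = 19/1594323 ≈ 0.00%


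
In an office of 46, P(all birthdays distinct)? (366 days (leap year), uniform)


P(all different) = Π(366-i)/366 for i=0..45
= (366/366)×(365/366)×...×(321/366)
= 0.052187

P ≈ 0.0522 ≈ 5.22%


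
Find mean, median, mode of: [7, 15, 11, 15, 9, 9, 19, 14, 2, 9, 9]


Sorted: [2, 7, 9, 9, 9, 9, 11, 14, 15, 15, 19]
Mean = 119/11
Median = 9
Freq: {7: 1, 15: 2, 11: 1, 9: 4, 19: 1, 14: 1, 2: 1}
Mode: [9]

Mean=119/11, Median=9, Mode=9


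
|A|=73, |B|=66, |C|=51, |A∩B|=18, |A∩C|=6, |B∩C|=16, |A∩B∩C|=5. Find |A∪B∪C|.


|A∪B∪C| = 73+66+51-18-6-16+5 = 155

|A∪B∪C| = 155


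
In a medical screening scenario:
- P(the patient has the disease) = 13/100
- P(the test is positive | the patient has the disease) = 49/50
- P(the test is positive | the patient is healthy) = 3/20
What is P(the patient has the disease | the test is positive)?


Using Bayes' theorem:
P(A|B) = P(B|A)·P(A) / P(B)

P(the test is positive) = 49/50 × 13/100 + 3/20 × 87/100
= 637/5000 + 261/2000 = 2579/10000

P(the patient has the disease|the test is positive) = (637/5000) / (2579/10000) = 1274/2579

P(the patient has the disease|the test is positive) = 1274/2579 ≈ 49.40%


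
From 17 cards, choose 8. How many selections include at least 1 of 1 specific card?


Complement: C(17,8) - C(16,8) = 24310 - 12870 = 11440

11440


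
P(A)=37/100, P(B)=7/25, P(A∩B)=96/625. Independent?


P(A)×P(B) = 259/2500
P(A∩B) = 96/625
Not equal → NOT independent

No, not independent


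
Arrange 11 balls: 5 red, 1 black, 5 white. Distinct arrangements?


11!/(5!×1!×5!) = 2772

2772


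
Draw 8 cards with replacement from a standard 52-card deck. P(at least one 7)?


P(not a 7) = 48/52 = 12/13
P(none in 8 draws) = (12/13)^8 = 429981696/815730721
P(≥1 7) = 1 - 429981696/815730721 = 385749025/815730721

P = 385749025/815730721 ≈ 47.29%


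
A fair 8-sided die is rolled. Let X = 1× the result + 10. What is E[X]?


E[die] = (1+8)/2 = 9/2
E[X] = 1×9/2 + 10 = 29/2

E[X] = 29/2


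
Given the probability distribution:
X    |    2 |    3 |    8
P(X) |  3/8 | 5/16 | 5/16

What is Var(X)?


E[X] = 67/16
E[X²] = 389/16
Var(X) = E[X²] - (E[X])² = 389/16 - 4489/256 = 1735/256

Var(X) = 1735/256 ≈ 6.7773


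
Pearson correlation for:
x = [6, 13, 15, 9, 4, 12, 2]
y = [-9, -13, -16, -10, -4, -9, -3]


n=7, Σx=61, Σy=-64, Σxy=-683, Σx²=675, Σy²=712
r = (7×(-683) - 61×(-64))/√((7×675 - 61²)(7×712 - (-64)²))
= -877/√(1004×888) = -877/√891552 ≈ -877/944.2203 ≈ -0.9288

r ≈ -0.9288


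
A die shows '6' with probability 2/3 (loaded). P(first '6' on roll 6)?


Geometric: P(X=6) = (1-p)^(k-1)×p = (1/3)^5×2/3 = 2/729

P(X=6) = 2/729 ≈ 0.27%


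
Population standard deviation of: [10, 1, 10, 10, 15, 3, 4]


Mean = 53/7
  (10-53/7)²=289/49
  (1-53/7)²=2116/49
  (10-53/7)²=289/49
  (10-53/7)²=289/49
  (15-53/7)²=2704/49
  (3-53/7)²=1024/49
  (4-53/7)²=625/49
Σ(x-μ)² = 1048/7
σ² = (1048/7)/7 = 1048/49

σ = √(1048/49) ≈ 4.6247


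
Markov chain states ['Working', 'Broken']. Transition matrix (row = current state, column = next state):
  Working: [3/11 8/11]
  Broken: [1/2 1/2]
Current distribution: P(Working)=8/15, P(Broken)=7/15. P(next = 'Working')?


P(next=Working) = Σᵢ P(now=i)×P(i→Working)
= 8/15×3/11 + 7/15×1/2
= 8/55 + 7/30 = 25/66

P = 25/66 ≈ 0.3788


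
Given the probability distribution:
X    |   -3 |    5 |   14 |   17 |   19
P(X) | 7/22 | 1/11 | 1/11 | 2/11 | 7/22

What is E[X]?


E[X] = Σ x·P(X=x)
= (-3)×(7/22) + (5)×(1/11) + (14)×(1/11) + (17)×(2/11) + (19)×(7/22)
= 109/11

E[X] = 109/11


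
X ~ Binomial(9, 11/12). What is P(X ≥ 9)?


P(X ≥ 9) = Σ P(X=i) for i=9..9
P(X=9) = 2357947691/5159780352
Sum = 2357947691/5159780352

P(X ≥ 9) = 2357947691/5159780352 ≈ 45.70%


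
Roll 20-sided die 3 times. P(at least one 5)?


P(no 5)^3 = (19/20)^3 = 6859/8000
P(≥1) = 1 - 6859/8000 = 1141/8000

P = 1141/8000 ≈ 14.26%


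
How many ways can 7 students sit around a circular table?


Circular arrangements of 7 distinct objects: fix one position to break rotational symmetry.
(n-1)! = 6! = 720

720


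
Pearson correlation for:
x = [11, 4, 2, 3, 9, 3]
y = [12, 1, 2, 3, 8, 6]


n=6, Σx=32, Σy=32, Σxy=239, Σx²=240, Σy²=258
r = (6×239 - 32×32)/√((6×240 - 32²)(6×258 - 32²))
= 410/√(416×524) = 410/√217984 ≈ 410/466.8876 ≈ 0.8782

r ≈ 0.8782


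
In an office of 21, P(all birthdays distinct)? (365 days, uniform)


P(all different) = Π(365-i)/365 for i=0..20
= (365/365)×(364/365)×...×(345/365)
= 0.556312

P ≈ 0.5563 ≈ 55.63%


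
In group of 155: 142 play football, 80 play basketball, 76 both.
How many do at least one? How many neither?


|A∪B| = 142+80-76 = 146
Neither = 155-146 = 9

At least one: 146; Neither: 9


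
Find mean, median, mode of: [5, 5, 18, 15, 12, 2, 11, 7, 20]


Sorted: [2, 5, 5, 7, 11, 12, 15, 18, 20]
Mean = 95/9
Median = 11
Freq: {5: 2, 18: 1, 15: 1, 12: 1, 2: 1, 11: 1, 7: 1, 20: 1}
Mode: [5]

Mean=95/9, Median=11, Mode=5


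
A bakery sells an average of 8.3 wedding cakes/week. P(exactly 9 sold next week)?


Poisson(λ=8.3): P(X=9) = e^(-λ)×λ^k/k!
= e^(-8.3) × 8.3^9 / 9!
≈ 0.0002485168271 × 186940255.268 / 362880 ≈ 0.128025

P(X=9) ≈ 0.128025 ≈ 12.80%


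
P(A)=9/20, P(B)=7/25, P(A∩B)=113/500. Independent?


P(A)×P(B) = 63/500
P(A∩B) = 113/500
Not equal → NOT independent

No, not independent


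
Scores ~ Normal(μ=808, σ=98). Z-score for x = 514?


z = (x - μ)/σ = (514 - 808)/98 = -3.0

z = -3.0


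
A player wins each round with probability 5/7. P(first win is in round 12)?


Geometric: P(X=12) = (1-p)^(k-1)×p = (2/7)^11×5/7 = 10240/13841287201

P(X=12) = 10240/13841287201 ≈ 0.00%


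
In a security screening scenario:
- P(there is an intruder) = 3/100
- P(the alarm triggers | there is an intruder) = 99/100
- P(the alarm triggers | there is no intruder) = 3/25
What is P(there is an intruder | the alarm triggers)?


Using Bayes' theorem:
P(A|B) = P(B|A)·P(A) / P(B)

P(the alarm triggers) = 99/100 × 3/100 + 3/25 × 97/100
= 297/10000 + 291/2500 = 1461/10000

P(there is an intruder|the alarm triggers) = (297/10000) / (1461/10000) = 99/487

P(there is an intruder|the alarm triggers) = 99/487 ≈ 20.33%


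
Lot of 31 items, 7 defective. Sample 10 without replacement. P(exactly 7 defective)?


Hypergeometric: C(7,7)×C(24,3)/C(31,10)
= 1×2024/44352165 = 8/175305

P(X=7) = 8/175305 ≈ 0.00%


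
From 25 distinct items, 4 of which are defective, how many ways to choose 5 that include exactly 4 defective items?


Choose 4 of the 4 defective items and 1 of the other 21 items:
C(4,4)×C(21,1) = 1×21 = 21

21


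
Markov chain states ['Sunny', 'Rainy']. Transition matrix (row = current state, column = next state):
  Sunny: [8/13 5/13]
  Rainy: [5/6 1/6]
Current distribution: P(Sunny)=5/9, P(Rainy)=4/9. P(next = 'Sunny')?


P(next=Sunny) = Σᵢ P(now=i)×P(i→Sunny)
= 5/9×8/13 + 4/9×5/6
= 40/117 + 10/27 = 250/351

P = 250/351 ≈ 0.7123


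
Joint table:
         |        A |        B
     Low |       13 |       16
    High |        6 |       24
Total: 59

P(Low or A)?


P(Low∨A) = P(Low) + P(A) - P(Low∧A)
= (29 + 19 - 13)/59 = 35/59

P = 35/59 ≈ 59.32%


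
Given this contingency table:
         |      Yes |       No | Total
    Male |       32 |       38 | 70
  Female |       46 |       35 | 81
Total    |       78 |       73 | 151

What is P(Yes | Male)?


P(Yes | Male) = 32/(32+38) = 32/70 = 16/35

P(Yes|Male) = 16/35 ≈ 45.71%


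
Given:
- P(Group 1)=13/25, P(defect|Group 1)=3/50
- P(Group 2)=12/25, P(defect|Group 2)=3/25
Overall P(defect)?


P(B) = Σ P(B|Aᵢ)×P(Aᵢ)
  3/50×13/25 = 39/1250
  3/25×12/25 = 36/625
Sum = 111/1250

P(defect) = 111/1250 ≈ 8.88%


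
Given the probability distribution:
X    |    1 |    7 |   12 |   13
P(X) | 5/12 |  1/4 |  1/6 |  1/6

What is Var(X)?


E[X] = 19/3
E[X²] = 389/6
Var(X) = E[X²] - (E[X])² = 389/6 - 361/9 = 445/18

Var(X) = 445/18 ≈ 24.7222


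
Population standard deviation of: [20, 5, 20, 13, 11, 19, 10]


Mean = 98/7 = 14
  (20-14)²=36
  (5-14)²=81
  (20-14)²=36
  (13-14)²=1
  (11-14)²=9
  (19-14)²=25
  (10-14)²=16
Σ(x-μ)² = 204
σ² = 204/7

σ = √(204/7) ≈ 5.3984


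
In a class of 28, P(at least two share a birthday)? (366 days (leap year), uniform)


P(all different) = Π(366-i)/366 for i=0..27
= 0.346570
P(match) = 1 - 0.346570 = 0.653430

P ≈ 0.6534 ≈ 65.34%


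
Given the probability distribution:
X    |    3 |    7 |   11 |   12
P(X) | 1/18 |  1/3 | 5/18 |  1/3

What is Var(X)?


E[X] = 86/9
E[X²] = 886/9
Var(X) = E[X²] - (E[X])² = 886/9 - 7396/81 = 578/81

Var(X) = 578/81 ≈ 7.1358


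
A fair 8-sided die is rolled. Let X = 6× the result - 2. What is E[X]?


E[die] = (1+8)/2 = 9/2
E[X] = 6×9/2 - 2 = 25

E[X] = 25


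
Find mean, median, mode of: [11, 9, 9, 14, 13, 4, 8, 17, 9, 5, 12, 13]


Sorted: [4, 5, 8, 9, 9, 9, 11, 12, 13, 13, 14, 17]
Mean = 124/12 = 31/3
Median = 10
Freq: {11: 1, 9: 3, 14: 1, 13: 2, 4: 1, 8: 1, 17: 1, 5: 1, 12: 1}
Mode: [9]

Mean=31/3, Median=10, Mode=9


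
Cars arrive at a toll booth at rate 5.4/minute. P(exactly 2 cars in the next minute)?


Poisson(λ=5.4): P(X=2) = e^(-λ)×λ^k/k!
= e^(-5.4) × 5.4^2 / 2!
≈ 0.004516580943 × 29.16 / 2 ≈ 0.065852

P(X=2) ≈ 0.065852 ≈ 6.59%


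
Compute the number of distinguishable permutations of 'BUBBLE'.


Letters: 6, freq: {'B': 3, 'U': 1, 'L': 1, 'E': 1}
6!/(3!×1!×1!×1!) = 720/6 = 120

120


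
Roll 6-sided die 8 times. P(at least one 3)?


P(no 3)^8 = (5/6)^8 = 390625/1679616
P(≥1) = 1 - 390625/1679616 = 1288991/1679616

P = 1288991/1679616 ≈ 76.74%


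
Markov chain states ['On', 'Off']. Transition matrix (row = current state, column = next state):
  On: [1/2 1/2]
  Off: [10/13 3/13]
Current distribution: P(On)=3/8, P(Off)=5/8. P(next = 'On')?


P(next=On) = Σᵢ P(now=i)×P(i→On)
= 3/8×1/2 + 5/8×10/13
= 3/16 + 25/52 = 139/208

P = 139/208 ≈ 0.6683


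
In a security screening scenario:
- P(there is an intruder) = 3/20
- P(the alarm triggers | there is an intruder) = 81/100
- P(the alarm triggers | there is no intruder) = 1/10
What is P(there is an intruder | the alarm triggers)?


Using Bayes' theorem:
P(A|B) = P(B|A)·P(A) / P(B)

P(the alarm triggers) = 81/100 × 3/20 + 1/10 × 17/20
= 243/2000 + 17/200 = 413/2000

P(there is an intruder|the alarm triggers) = (243/2000) / (413/2000) = 243/413

P(there is an intruder|the alarm triggers) = 243/413 ≈ 58.84%


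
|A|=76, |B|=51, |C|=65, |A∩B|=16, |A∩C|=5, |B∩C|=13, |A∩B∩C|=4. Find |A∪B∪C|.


|A∪B∪C| = 76+51+65-16-5-13+4 = 162

|A∪B∪C| = 162


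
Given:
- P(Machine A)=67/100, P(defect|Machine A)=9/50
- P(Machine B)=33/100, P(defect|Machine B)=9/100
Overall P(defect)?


P(B) = Σ P(B|Aᵢ)×P(Aᵢ)
  9/50×67/100 = 603/5000
  9/100×33/100 = 297/10000
Sum = 1503/10000

P(defect) = 1503/10000 ≈ 15.03%


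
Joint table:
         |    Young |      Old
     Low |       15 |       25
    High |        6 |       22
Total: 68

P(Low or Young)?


P(Low∨Young) = P(Low) + P(Young) - P(Low∧Young)
= (40 + 21 - 15)/68 = 46/68 = 23/34

P = 23/34 ≈ 67.65%


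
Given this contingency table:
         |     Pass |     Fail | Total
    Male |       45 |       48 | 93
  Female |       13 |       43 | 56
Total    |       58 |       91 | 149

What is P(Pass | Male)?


P(Pass | Male) = 45/(45+48) = 45/93 = 15/31

P(Pass|Male) = 15/31 ≈ 48.39%


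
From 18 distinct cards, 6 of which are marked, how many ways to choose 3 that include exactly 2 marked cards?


Choose 2 of the 6 marked cards and 1 of the other 12 cards:
C(6,2)×C(12,1) = 15×12 = 180

180


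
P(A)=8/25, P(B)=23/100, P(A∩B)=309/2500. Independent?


P(A)×P(B) = 46/625
P(A∩B) = 309/2500
Not equal → NOT independent

No, not independent


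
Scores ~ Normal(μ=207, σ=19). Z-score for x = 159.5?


z = (x - μ)/σ = (159.5 - 207)/19 = -2.5

z = -2.5


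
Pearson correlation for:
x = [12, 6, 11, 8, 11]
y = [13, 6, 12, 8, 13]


n=5, Σx=48, Σy=52, Σxy=531, Σx²=486, Σy²=582
r = (5×531 - 48×52)/√((5×486 - 48²)(5×582 - 52²))
= 159/√(126×206) = 159/√25956 ≈ 159/161.1087 ≈ 0.9869

r ≈ 0.9869


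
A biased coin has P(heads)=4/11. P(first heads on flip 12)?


Geometric: P(X=12) = (1-p)^(k-1)×p = (7/11)^11×4/11 = 7909306972/3138428376721

P(X=12) = 7909306972/3138428376721 ≈ 0.25%


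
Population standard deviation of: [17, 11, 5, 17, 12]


Mean = 62/5
  (17-62/5)²=529/25
  (11-62/5)²=49/25
  (5-62/5)²=1369/25
  (17-62/5)²=529/25
  (12-62/5)²=4/25
Σ(x-μ)² = 496/5
σ² = (496/5)/5 = 496/25

σ = √(496/25) ≈ 4.4542


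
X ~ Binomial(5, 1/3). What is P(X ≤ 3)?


P(X ≤ 3) = Σ P(X=i) for i=0..3
P(X=0) = 32/243
P(X=1) = 80/243
P(X=2) = 80/243
P(X=3) = 40/243
Sum = 232/243

P(X ≤ 3) = 232/243 ≈ 95.47%


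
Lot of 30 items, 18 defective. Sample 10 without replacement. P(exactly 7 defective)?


Hypergeometric: C(18,7)×C(12,3)/C(30,10)
= 31824×220/30045015 = 1088/4669

P(X=7) = 1088/4669 ≈ 23.30%


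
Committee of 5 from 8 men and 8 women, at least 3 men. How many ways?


Count by #men:
  3M,2W: C(8,3)×C(8,2)=1568
  4M,1W: C(8,4)×C(8,1)=560
  5M,0W: C(8,5)×C(8,0)=56
Total = 2184

2184


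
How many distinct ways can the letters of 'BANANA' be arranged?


Letters: 6, freq: {'B': 1, 'A': 3, 'N': 2}
6!/(1!×3!×2!) = 720/12 = 60

60


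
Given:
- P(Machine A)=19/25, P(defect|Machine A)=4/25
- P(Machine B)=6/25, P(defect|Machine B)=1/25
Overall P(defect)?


P(B) = Σ P(B|Aᵢ)×P(Aᵢ)
  4/25×19/25 = 76/625
  1/25×6/25 = 6/625
Sum = 82/625

P(defect) = 82/625 ≈ 13.12%


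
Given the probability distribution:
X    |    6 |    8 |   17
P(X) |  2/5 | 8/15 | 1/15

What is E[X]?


E[X] = Σ x·P(X=x)
= (6)×(2/5) + (8)×(8/15) + (17)×(1/15)
= 39/5

E[X] = 39/5


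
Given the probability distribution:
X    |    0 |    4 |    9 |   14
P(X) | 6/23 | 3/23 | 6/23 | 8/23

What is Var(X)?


E[X] = 178/23
E[X²] = 2102/23
Var(X) = E[X²] - (E[X])² = 2102/23 - 31684/529 = 16662/529

Var(X) = 16662/529 ≈ 31.4972


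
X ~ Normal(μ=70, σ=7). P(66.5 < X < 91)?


z₁=(66.5-70)/7=-0.5, z₂=(91-70)/7=3.0
P = Φ(3.0) - Φ(-0.5) = 0.998650 - 0.308538 = 0.690112 ≈ 0.6901

P(66.5 < X < 91) ≈ 0.6901


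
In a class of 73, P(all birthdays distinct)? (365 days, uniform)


P(all different) = Π(365-i)/365 for i=0..72
= (365/365)×(364/365)×...×(293/365)
= 0.000439

P ≈ 0.0004 ≈ 0.04%


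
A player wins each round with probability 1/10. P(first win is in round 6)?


Geometric: P(X=6) = (1-p)^(k-1)×p = (9/10)^5×1/10 = 59049/1000000

P(X=6) = 59049/1000000 ≈ 5.90%


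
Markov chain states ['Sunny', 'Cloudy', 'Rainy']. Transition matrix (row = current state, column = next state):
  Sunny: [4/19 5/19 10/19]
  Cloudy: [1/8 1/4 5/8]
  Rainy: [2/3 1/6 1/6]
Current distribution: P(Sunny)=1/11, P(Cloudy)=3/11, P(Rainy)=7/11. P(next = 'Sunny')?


P(next=Sunny) = Σᵢ P(now=i)×P(i→Sunny)
= 1/11×4/19 + 3/11×1/8 + 7/11×2/3
= 4/209 + 3/88 + 14/33 = 2395/5016

P = 2395/5016 ≈ 0.4775


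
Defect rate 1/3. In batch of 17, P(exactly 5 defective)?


Binomial: P(X=5) = C(17,5)×p^5×(1-p)^12
= 6188 × 1/243 × 4096/531441 = 25346048/129140163

P(X=5) = 25346048/129140163 ≈ 19.63%


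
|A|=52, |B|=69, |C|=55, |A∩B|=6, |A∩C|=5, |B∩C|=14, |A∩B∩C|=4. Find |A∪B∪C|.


|A∪B∪C| = 52+69+55-6-5-14+4 = 155

|A∪B∪C| = 155


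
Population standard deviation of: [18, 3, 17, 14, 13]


Mean = 65/5 = 13
  (18-13)²=25
  (3-13)²=100
  (17-13)²=16
  (14-13)²=1
  (13-13)²=0
Σ(x-μ)² = 142
σ² = 142/5

σ = √(142/5) ≈ 5.3292


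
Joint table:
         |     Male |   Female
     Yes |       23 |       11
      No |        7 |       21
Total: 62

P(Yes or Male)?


P(Yes∨Male) = P(Yes) + P(Male) - P(Yes∧Male)
= (34 + 30 - 23)/62 = 41/62

P = 41/62 ≈ 66.13%


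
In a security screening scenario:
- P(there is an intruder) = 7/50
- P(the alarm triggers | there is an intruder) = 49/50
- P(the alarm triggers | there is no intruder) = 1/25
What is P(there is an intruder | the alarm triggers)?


Using Bayes' theorem:
P(A|B) = P(B|A)·P(A) / P(B)

P(the alarm triggers) = 49/50 × 7/50 + 1/25 × 43/50
= 343/2500 + 43/1250 = 429/2500

P(there is an intruder|the alarm triggers) = (343/2500) / (429/2500) = 343/429

P(there is an intruder|the alarm triggers) = 343/429 ≈ 79.95%


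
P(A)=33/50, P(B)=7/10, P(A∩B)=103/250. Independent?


P(A)×P(B) = 231/500
P(A∩B) = 103/250
Not equal → NOT independent

No, not independent


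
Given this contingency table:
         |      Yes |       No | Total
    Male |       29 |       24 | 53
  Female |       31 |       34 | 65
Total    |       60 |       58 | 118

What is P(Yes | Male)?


P(Yes | Male) = 29/(29+24) = 29/53

P(Yes|Male) = 29/53 ≈ 54.72%


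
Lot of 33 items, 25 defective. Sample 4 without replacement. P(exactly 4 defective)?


Hypergeometric: C(25,4)×C(8,0)/C(33,4)
= 12650×1/40920 = 115/372

P(X=4) = 115/372 ≈ 30.91%


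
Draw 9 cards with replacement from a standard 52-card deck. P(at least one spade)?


P(not a spade) = 39/52 = 3/4
P(none in 9 draws) = (3/4)^9 = 19683/262144
P(≥1 spade) = 1 - 19683/262144 = 242461/262144

P = 242461/262144 ≈ 92.49%


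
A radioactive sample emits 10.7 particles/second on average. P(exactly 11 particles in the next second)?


Poisson(λ=10.7): P(X=11) = e^(-λ)×λ^k/k!
= e^(-10.7) × 10.7^11 / 11!
≈ 2.254493791e-05 × 210485195230 / 39916800 ≈ 0.118882

P(X=11) ≈ 0.118882 ≈ 11.89%


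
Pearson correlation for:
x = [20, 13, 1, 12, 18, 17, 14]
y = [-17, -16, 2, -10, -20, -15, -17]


n=7, Σx=95, Σy=-93, Σxy=-1519, Σx²=1523, Σy²=1563
r = (7×(-1519) - 95×(-93))/√((7×1523 - 95²)(7×1563 - (-93)²))
= -1798/√(1636×2292) = -1798/√3749712 ≈ -1798/1936.4173 ≈ -0.9285

r ≈ -0.9285


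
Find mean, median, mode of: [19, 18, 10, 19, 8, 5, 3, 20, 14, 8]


Sorted: [3, 5, 8, 8, 10, 14, 18, 19, 19, 20]
Mean = 124/10 = 62/5
Median = 12
Freq: {19: 2, 18: 1, 10: 1, 8: 2, 5: 1, 3: 1, 20: 1, 14: 1}
Mode: [8, 19]

Mean=62/5, Median=12, Mode=[8, 19]


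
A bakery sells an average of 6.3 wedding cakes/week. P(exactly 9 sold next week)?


Poisson(λ=6.3): P(X=9) = e^(-λ)×λ^k/k!
= e^(-6.3) × 6.3^9 / 9!
≈ 0.001836304777 × 15633814.1569 / 362880 ≈ 0.079113

P(X=9) ≈ 0.079113 ≈ 7.91%


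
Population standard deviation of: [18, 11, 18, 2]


Mean = 49/4
  (18-49/4)²=529/16
  (11-49/4)²=25/16
  (18-49/4)²=529/16
  (2-49/4)²=1681/16
Σ(x-μ)² = 691/4
σ² = (691/4)/4 = 691/16

σ = √(691/16) ≈ 6.5717


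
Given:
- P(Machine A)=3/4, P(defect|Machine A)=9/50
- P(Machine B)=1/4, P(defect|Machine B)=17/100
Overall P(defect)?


P(B) = Σ P(B|Aᵢ)×P(Aᵢ)
  9/50×3/4 = 27/200
  17/100×1/4 = 17/400
Sum = 71/400

P(defect) = 71/400 ≈ 17.75%


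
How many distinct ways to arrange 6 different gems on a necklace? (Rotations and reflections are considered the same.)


Free circular arrangements: rotations and reflections both identified.
(n-1)!/2 = 5!/2 = 120/2 = 60

60


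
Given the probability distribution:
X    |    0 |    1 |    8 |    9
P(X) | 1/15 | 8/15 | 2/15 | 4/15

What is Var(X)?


E[X] = 4
E[X²] = 92/3
Var(X) = E[X²] - (E[X])² = 92/3 - 16 = 44/3

Var(X) = 44/3 ≈ 14.6667


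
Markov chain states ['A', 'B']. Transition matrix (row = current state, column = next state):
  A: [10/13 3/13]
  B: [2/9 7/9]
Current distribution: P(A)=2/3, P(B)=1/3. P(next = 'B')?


P(next=B) = Σᵢ P(now=i)×P(i→B)
= 2/3×3/13 + 1/3×7/9
= 2/13 + 7/27 = 145/351

P = 145/351 ≈ 0.4131


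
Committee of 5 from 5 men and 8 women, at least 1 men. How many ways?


Count by #men:
  1M,4W: C(5,1)×C(8,4)=350
  2M,3W: C(5,2)×C(8,3)=560
  3M,2W: C(5,3)×C(8,2)=280
  4M,1W: C(5,4)×C(8,1)=40
  5M,0W: C(5,5)×C(8,0)=1
Total = 1231

1231


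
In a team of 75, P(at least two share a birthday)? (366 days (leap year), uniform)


P(all different) = Π(366-i)/366 for i=0..74
= 0.000287
P(match) = 1 - 0.000287 = 0.999713

P ≈ 0.9997 ≈ 99.97%


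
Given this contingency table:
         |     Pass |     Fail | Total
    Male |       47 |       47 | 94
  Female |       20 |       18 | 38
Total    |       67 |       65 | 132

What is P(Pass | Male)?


P(Pass | Male) = 47/(47+47) = 47/94 = 1/2

P(Pass|Male) = 1/2 ≈ 50.00%


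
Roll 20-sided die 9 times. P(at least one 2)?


P(no 2)^9 = (19/20)^9 = 322687697779/512000000000
P(≥1) = 1 - 322687697779/512000000000 = 189312302221/512000000000

P = 189312302221/512000000000 ≈ 36.98%


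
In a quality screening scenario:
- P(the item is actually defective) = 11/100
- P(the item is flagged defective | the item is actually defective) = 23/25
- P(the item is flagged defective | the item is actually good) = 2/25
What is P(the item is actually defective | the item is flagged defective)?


Using Bayes' theorem:
P(A|B) = P(B|A)·P(A) / P(B)

P(the item is flagged defective) = 23/25 × 11/100 + 2/25 × 89/100
= 253/2500 + 89/1250 = 431/2500

P(the item is actually defective|the item is flagged defective) = (253/2500) / (431/2500) = 253/431

P(the item is actually defective|the item is flagged defective) = 253/431 ≈ 58.70%


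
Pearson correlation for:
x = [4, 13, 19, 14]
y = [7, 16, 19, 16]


n=4, Σx=50, Σy=58, Σxy=821, Σx²=742, Σy²=922
r = (4×821 - 50×58)/√((4×742 - 50²)(4×922 - 58²))
= 384/√(468×324) = 384/√151632 ≈ 384/389.3995 ≈ 0.9861

r ≈ 0.9861


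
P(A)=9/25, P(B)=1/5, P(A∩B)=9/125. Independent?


P(A)×P(B) = 9/125
P(A∩B) = 9/125
Equal ✓ → Independent

Yes, independent


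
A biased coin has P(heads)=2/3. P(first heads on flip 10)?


Geometric: P(X=10) = (1-p)^(k-1)×p = (1/3)^9×2/3 = 2/59049

P(X=10) = 2/59049 ≈ 0.00%


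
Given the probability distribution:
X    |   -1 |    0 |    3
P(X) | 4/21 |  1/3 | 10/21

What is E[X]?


E[X] = Σ x·P(X=x)
= (-1)×(4/21) + (0)×(1/3) + (3)×(10/21)
= 26/21

E[X] = 26/21


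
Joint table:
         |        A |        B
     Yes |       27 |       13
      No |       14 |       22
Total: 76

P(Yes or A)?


P(Yes∨A) = P(Yes) + P(A) - P(Yes∧A)
= (40 + 41 - 27)/76 = 54/76 = 27/38

P = 27/38 ≈ 71.05%


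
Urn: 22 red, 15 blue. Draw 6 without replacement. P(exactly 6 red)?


Hypergeometric: C(22,6)×C(15,0)/C(37,6)
= 74613×1/2324784 = 19/592

P(X=6) = 19/592 ≈ 3.21%


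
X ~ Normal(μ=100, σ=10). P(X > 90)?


z = (90-100)/10 = -1.0
P(X > 90) = 1 - P(Z ≤ -1.0) = 1 - 0.1587 = 0.8413

P(X > 90) ≈ 0.8413


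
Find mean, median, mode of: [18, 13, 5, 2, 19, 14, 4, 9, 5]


Sorted: [2, 4, 5, 5, 9, 13, 14, 18, 19]
Mean = 89/9
Median = 9
Freq: {18: 1, 13: 1, 5: 2, 2: 1, 19: 1, 14: 1, 4: 1, 9: 1}
Mode: [5]

Mean=89/9, Median=9, Mode=5


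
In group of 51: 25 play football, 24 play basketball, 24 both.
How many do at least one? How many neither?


|A∪B| = 25+24-24 = 25
Neither = 51-25 = 26

At least one: 25; Neither: 26


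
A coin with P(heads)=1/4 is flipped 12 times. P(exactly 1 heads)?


Binomial: P(X=1) = C(12,1)×p^1×(1-p)^11
= 12 × 1/4 × 177147/4194304 = 531441/4194304

P(X=1) = 531441/4194304 ≈ 12.67%


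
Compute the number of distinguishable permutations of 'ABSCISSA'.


Letters: 8, freq: {'A': 2, 'B': 1, 'S': 3, 'C': 1, 'I': 1}
8!/(2!×1!×3!×1!×1!) = 40320/12 = 3360

3360


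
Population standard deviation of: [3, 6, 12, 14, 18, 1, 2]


Mean = 56/7 = 8
  (3-8)²=25
  (6-8)²=4
  (12-8)²=16
  (14-8)²=36
  (18-8)²=100
  (1-8)²=49
  (2-8)²=36
Σ(x-μ)² = 266
σ² = 266/7 = 38

σ = √(38) ≈ 6.1644


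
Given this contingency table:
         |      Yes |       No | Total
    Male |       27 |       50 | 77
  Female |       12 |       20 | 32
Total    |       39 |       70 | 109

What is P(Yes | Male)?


P(Yes | Male) = 27/(27+50) = 27/77

P(Yes|Male) = 27/77 ≈ 35.06%


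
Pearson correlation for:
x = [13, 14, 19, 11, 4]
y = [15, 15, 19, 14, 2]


n=5, Σx=61, Σy=65, Σxy=928, Σx²=863, Σy²=1011
r = (5×928 - 61×65)/√((5×863 - 61²)(5×1011 - 65²))
= 675/√(594×830) = 675/√493020 ≈ 675/702.1538 ≈ 0.9613

r ≈ 0.9613


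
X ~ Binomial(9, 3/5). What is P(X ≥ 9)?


P(X ≥ 9) = Σ P(X=i) for i=9..9
P(X=9) = 19683/1953125
Sum = 19683/1953125

P(X ≥ 9) = 19683/1953125 ≈ 1.01%


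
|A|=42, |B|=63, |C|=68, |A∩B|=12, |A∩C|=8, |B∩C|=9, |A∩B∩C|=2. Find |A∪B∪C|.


|A∪B∪C| = 42+63+68-12-8-9+2 = 146

|A∪B∪C| = 146


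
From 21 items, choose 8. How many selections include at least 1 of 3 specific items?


Complement: C(21,8) - C(18,8) = 203490 - 43758 = 159732

159732


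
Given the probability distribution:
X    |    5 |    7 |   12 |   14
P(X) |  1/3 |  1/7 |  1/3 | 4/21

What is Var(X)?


E[X] = 28/3
E[X²] = 302/3
Var(X) = E[X²] - (E[X])² = 302/3 - 784/9 = 122/9

Var(X) = 122/9 ≈ 13.5556


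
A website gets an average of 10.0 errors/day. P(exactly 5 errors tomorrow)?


Poisson(λ=10.0): P(X=5) = e^(-λ)×λ^k/k!
= e^(-10.0) × 10.0^5 / 5!
≈ 4.539992976e-05 × 100000 / 120 ≈ 0.037833

P(X=5) ≈ 0.037833 ≈ 3.78%


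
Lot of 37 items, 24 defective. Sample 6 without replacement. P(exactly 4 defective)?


Hypergeometric: C(24,4)×C(13,2)/C(37,6)
= 10626×78/2324784 = 897/2516

P(X=4) = 897/2516 ≈ 35.65%


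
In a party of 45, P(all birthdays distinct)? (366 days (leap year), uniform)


P(all different) = Π(366-i)/366 for i=0..44
= (366/366)×(365/366)×...×(322/366)
= 0.059503

P ≈ 0.0595 ≈ 5.95%


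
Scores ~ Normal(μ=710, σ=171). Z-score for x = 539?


z = (x - μ)/σ = (539 - 710)/171 = -1.0

z = -1.0


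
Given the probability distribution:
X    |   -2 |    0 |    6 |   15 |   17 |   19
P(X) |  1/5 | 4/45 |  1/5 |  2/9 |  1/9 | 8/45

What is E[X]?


E[X] = Σ x·P(X=x)
= (-2)×(1/5) + (0)×(4/45) + (6)×(1/5) + (15)×(2/9) + (17)×(1/9) + (19)×(8/45)
= 47/5

E[X] = 47/5


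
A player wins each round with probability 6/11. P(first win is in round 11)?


Geometric: P(X=11) = (1-p)^(k-1)×p = (5/11)^10×6/11 = 58593750/285311670611

P(X=11) = 58593750/285311670611 ≈ 0.02%


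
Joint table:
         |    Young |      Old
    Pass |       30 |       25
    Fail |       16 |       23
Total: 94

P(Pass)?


P(Pass) = (30+25)/94 = 55/94

P(Pass) = 55/94 ≈ 58.51%


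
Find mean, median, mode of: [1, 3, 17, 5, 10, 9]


Sorted: [1, 3, 5, 9, 10, 17]
Mean = 45/6 = 15/2
Median = 7
Freq: {1: 1, 3: 1, 17: 1, 5: 1, 10: 1, 9: 1}
Mode: No mode

Mean=15/2, Median=7, Mode=No mode
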